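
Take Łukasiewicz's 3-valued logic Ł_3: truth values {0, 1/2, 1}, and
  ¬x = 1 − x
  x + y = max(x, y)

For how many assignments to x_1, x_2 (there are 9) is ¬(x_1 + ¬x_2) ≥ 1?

1

x_1 = 0, x_2 = 0 ↦ 0  <
x_1 = 0, x_2 = 1/2 ↦ 1/2  <
x_1 = 0, x_2 = 1 ↦ 1  ≥
x_1 = 1/2, x_2 = 0 ↦ 0  <
x_1 = 1/2, x_2 = 1/2 ↦ 1/2  <
x_1 = 1/2, x_2 = 1 ↦ 1/2  <
x_1 = 1, x_2 = 0 ↦ 0  <
x_1 = 1, x_2 = 1/2 ↦ 0  <
x_1 = 1, x_2 = 1 ↦ 0  <
So 1 of the 9 assignments meets the threshold.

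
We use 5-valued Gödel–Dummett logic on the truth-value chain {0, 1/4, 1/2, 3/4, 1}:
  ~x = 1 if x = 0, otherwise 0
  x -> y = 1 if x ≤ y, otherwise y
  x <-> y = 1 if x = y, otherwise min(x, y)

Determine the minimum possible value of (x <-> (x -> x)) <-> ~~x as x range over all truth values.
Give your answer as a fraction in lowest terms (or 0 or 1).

Take x = 1/4:
x -> x = 1/4 -> 1/4 = 1
x <-> (x -> x) = 1/4 <-> 1 = 1/4
~x = ~1/4 = 0
~~x = ~0 = 1
(x <-> (x -> x)) <-> ~~x = 1/4 <-> 1 = 1/4
No assignment yields a value below 1/4, so this is the minimum.

1/4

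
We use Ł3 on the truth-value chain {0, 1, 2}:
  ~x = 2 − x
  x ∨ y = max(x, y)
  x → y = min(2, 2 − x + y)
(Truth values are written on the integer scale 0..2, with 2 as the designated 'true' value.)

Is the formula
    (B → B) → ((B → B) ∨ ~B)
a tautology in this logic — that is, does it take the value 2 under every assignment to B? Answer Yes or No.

B = 0 ↦ 2
B = 1 ↦ 2
B = 2 ↦ 2
Every assignment gives a value ≥ 2.

Yes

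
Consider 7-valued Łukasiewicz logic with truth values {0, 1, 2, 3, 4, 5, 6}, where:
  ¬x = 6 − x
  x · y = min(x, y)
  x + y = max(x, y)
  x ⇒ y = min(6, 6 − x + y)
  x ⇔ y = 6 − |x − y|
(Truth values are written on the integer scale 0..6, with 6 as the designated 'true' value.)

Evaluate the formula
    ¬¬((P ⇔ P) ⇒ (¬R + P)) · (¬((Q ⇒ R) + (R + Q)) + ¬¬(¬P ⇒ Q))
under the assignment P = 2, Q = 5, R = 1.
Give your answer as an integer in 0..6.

5

P ⇔ P = 2 ⇔ 2 = 6
¬R = ¬1 = 5
¬R + P = 5 + 2 = 5
(P ⇔ P) ⇒ (¬R + P) = 6 ⇒ 5 = 5
¬((P ⇔ P) ⇒ (¬R + P)) = ¬5 = 1
¬¬((P ⇔ P) ⇒ (¬R + P)) = ¬1 = 5
Q ⇒ R = 5 ⇒ 1 = 2
R + Q = 1 + 5 = 5
(Q ⇒ R) + (R + Q) = 2 + 5 = 5
¬((Q ⇒ R) + (R + Q)) = ¬5 = 1
¬P = ¬2 = 4
¬P ⇒ Q = 4 ⇒ 5 = 6
¬(¬P ⇒ Q) = ¬6 = 0
¬¬(¬P ⇒ Q) = ¬0 = 6
¬((Q ⇒ R) + (R + Q)) + ¬¬(¬P ⇒ Q) = 1 + 6 = 6
¬¬((P ⇔ P) ⇒ (¬R + P)) · (¬((Q ⇒ R) + (R + Q)) + ¬¬(¬P ⇒ Q)) = 5 · 6 = 5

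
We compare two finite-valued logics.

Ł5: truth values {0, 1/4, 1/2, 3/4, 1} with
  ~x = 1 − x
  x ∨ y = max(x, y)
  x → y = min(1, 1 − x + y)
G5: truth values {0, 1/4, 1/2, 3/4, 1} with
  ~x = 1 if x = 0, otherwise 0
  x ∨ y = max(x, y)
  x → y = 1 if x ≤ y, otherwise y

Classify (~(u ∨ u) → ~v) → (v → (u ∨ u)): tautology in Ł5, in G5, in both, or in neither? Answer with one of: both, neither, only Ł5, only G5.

In Ł5: every assignment gives 1 — tautology.
In G5: at u = 1/4, v = 1/2 the value is 1/4 — not a tautology.

only Ł5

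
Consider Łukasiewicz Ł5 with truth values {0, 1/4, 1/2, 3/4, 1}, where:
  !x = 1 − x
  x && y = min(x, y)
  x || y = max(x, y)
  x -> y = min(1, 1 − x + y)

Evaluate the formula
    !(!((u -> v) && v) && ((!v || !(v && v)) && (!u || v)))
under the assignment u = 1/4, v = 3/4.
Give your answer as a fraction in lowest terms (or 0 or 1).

3/4

u -> v = 1/4 -> 3/4 = 1
(u -> v) && v = 1 && 3/4 = 3/4
!((u -> v) && v) = !3/4 = 1/4
!v = !3/4 = 1/4
v && v = 3/4 && 3/4 = 3/4
!(v && v) = !3/4 = 1/4
!v || !(v && v) = 1/4 || 1/4 = 1/4
!u = !1/4 = 3/4
!u || v = 3/4 || 3/4 = 3/4
(!v || !(v && v)) && (!u || v) = 1/4 && 3/4 = 1/4
!((u -> v) && v) && ((!v || !(v && v)) && (!u || v)) = 1/4 && 1/4 = 1/4
!(!((u -> v) && v) && ((!v || !(v && v)) && (!u || v))) = !1/4 = 3/4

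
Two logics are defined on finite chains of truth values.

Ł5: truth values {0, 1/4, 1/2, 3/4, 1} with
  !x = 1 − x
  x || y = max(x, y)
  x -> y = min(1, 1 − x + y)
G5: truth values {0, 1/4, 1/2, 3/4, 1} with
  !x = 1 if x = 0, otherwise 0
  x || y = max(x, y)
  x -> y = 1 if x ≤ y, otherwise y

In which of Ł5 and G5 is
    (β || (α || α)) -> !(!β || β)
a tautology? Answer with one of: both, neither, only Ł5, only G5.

In Ł5: at α = 0, β = 3/4 the value is 1/2 — not a tautology.
In G5: at α = 0, β = 1/4 the value is 0 — not a tautology.

neither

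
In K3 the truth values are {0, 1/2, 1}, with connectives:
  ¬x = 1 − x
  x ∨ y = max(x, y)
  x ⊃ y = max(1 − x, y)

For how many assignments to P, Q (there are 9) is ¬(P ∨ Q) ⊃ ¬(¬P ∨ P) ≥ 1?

P = 0, Q = 0 ↦ 0  <
P = 0, Q = 1/2 ↦ 1/2  <
P = 0, Q = 1 ↦ 1  ≥
P = 1/2, Q = 0 ↦ 1/2  <
P = 1/2, Q = 1/2 ↦ 1/2  <
P = 1/2, Q = 1 ↦ 1  ≥
P = 1, Q = 0 ↦ 1  ≥
P = 1, Q = 1/2 ↦ 1  ≥
P = 1, Q = 1 ↦ 1  ≥
So 5 of the 9 assignments meet the threshold.

5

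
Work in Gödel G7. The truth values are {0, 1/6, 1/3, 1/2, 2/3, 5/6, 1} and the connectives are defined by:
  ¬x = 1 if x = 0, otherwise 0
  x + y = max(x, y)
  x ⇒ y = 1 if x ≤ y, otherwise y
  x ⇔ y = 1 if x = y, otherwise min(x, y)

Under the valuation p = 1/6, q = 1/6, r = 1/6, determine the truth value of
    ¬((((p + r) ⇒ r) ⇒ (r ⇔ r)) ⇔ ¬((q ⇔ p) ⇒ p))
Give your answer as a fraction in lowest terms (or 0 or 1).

p + r = 1/6 + 1/6 = 1/6
(p + r) ⇒ r = 1/6 ⇒ 1/6 = 1
r ⇔ r = 1/6 ⇔ 1/6 = 1
((p + r) ⇒ r) ⇒ (r ⇔ r) = 1 ⇒ 1 = 1
q ⇔ p = 1/6 ⇔ 1/6 = 1
(q ⇔ p) ⇒ p = 1 ⇒ 1/6 = 1/6
¬((q ⇔ p) ⇒ p) = ¬1/6 = 0
(((p + r) ⇒ r) ⇒ (r ⇔ r)) ⇔ ¬((q ⇔ p) ⇒ p) = 1 ⇔ 0 = 0
¬((((p + r) ⇒ r) ⇒ (r ⇔ r)) ⇔ ¬((q ⇔ p) ⇒ p)) = ¬0 = 1

1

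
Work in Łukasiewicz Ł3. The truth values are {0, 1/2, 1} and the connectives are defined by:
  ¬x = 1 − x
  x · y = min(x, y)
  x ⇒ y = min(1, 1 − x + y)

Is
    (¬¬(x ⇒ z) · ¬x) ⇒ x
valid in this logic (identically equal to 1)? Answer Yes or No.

Counterexample: take x = 0, z = 0.
x ⇒ z = 0 ⇒ 0 = 1
¬(x ⇒ z) = ¬1 = 0
¬¬(x ⇒ z) = ¬0 = 1
¬x = ¬0 = 1
¬¬(x ⇒ z) · ¬x = 1 · 1 = 1
(¬¬(x ⇒ z) · ¬x) ⇒ x = 1 ⇒ 0 = 0
This gives 0 ≠ 1.

No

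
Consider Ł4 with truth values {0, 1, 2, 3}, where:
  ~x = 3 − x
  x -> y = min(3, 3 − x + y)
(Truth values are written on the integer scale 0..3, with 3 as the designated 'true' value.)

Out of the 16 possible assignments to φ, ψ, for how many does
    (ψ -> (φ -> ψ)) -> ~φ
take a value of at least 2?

φ = 0, ψ = 0 ↦ 3  ≥
φ = 0, ψ = 1 ↦ 3  ≥
φ = 0, ψ = 2 ↦ 3  ≥
φ = 0, ψ = 3 ↦ 3  ≥
φ = 1, ψ = 0 ↦ 2  ≥
φ = 1, ψ = 1 ↦ 2  ≥
φ = 1, ψ = 2 ↦ 2  ≥
φ = 1, ψ = 3 ↦ 2  ≥
φ = 2, ψ = 0 ↦ 1  <
φ = 2, ψ = 1 ↦ 1  <
φ = 2, ψ = 2 ↦ 1  <
φ = 2, ψ = 3 ↦ 1  <
φ = 3, ψ = 0 ↦ 0  <
φ = 3, ψ = 1 ↦ 0  <
φ = 3, ψ = 2 ↦ 0  <
φ = 3, ψ = 3 ↦ 0  <
So 8 of the 16 assignments meet the threshold.

8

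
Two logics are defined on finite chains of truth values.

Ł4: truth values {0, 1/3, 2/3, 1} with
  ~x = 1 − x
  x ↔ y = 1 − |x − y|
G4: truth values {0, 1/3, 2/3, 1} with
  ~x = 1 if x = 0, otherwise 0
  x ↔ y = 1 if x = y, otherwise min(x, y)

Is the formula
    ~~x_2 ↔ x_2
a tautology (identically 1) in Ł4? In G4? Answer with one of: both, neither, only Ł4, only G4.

only Ł4

In Ł4: every assignment gives 1 — tautology.
In G4: at x_2 = 1/3 the value is 1/3 — not a tautology.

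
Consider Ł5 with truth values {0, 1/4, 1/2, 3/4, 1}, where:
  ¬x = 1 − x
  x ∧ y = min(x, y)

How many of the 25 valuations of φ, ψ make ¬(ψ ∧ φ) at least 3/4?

16

value 1: 9 assignments (counts)
value 3/4: 7 assignments (counts)
value 1/2: 5 assignments
value 1/4: 3 assignments
value 0: 1 assignment
So 16 of the 25 assignments meet the threshold.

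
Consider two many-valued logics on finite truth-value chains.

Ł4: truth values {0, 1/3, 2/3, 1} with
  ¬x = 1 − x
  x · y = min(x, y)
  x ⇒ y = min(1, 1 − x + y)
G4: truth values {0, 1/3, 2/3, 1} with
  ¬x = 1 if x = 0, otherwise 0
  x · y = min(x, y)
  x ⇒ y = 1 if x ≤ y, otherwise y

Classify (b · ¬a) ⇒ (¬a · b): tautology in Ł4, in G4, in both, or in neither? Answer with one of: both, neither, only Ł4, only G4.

both

In Ł4: every assignment gives 1 — tautology.
In G4: every assignment gives 1 — tautology.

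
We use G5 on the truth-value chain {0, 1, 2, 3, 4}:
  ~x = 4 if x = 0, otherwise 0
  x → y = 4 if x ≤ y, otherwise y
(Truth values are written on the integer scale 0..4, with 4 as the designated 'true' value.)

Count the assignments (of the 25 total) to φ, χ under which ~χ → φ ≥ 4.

21

value 4: 21 assignments (counts)
value 3: 1 assignment
value 2: 1 assignment
value 1: 1 assignment
value 0: 1 assignment
So 21 of the 25 assignments meet the threshold.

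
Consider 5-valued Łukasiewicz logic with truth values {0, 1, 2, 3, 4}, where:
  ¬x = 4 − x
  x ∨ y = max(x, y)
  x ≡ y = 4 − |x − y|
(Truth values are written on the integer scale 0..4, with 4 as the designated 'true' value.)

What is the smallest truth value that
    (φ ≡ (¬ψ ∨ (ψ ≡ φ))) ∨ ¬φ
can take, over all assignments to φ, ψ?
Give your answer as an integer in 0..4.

Take φ = 2, ψ = 0:
¬ψ = ¬0 = 4
ψ ≡ φ = 0 ≡ 2 = 2
¬ψ ∨ (ψ ≡ φ) = 4 ∨ 2 = 4
φ ≡ (¬ψ ∨ (ψ ≡ φ)) = 2 ≡ 4 = 2
¬φ = ¬2 = 2
(φ ≡ (¬ψ ∨ (ψ ≡ φ))) ∨ ¬φ = 2 ∨ 2 = 2
No assignment yields a value below 2, so this is the minimum.

2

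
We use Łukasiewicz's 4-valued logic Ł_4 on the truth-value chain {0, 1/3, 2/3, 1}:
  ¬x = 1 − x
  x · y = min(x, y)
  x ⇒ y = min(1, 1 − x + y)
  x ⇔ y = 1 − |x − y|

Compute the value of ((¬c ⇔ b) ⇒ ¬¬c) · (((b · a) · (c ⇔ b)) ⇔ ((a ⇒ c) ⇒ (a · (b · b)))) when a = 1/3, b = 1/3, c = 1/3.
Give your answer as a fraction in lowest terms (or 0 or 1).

2/3

¬c = ¬1/3 = 2/3
¬c ⇔ b = 2/3 ⇔ 1/3 = 2/3
¬c = ¬1/3 = 2/3
¬¬c = ¬2/3 = 1/3
(¬c ⇔ b) ⇒ ¬¬c = 2/3 ⇒ 1/3 = 2/3
b · a = 1/3 · 1/3 = 1/3
c ⇔ b = 1/3 ⇔ 1/3 = 1
(b · a) · (c ⇔ b) = 1/3 · 1 = 1/3
a ⇒ c = 1/3 ⇒ 1/3 = 1
b · b = 1/3 · 1/3 = 1/3
a · (b · b) = 1/3 · 1/3 = 1/3
(a ⇒ c) ⇒ (a · (b · b)) = 1 ⇒ 1/3 = 1/3
((b · a) · (c ⇔ b)) ⇔ ((a ⇒ c) ⇒ (a · (b · b))) = 1/3 ⇔ 1/3 = 1
((¬c ⇔ b) ⇒ ¬¬c) · (((b · a) · (c ⇔ b)) ⇔ ((a ⇒ c) ⇒ (a · (b · b)))) = 2/3 · 1 = 2/3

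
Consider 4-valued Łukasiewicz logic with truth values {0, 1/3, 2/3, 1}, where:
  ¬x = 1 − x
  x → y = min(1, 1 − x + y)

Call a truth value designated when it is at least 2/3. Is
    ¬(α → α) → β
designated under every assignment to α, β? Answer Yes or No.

α = 0, β = 0 ↦ 1
α = 0, β = 1/3 ↦ 1
α = 0, β = 2/3 ↦ 1
α = 0, β = 1 ↦ 1
α = 1/3, β = 0 ↦ 1
α = 1/3, β = 1/3 ↦ 1
α = 1/3, β = 2/3 ↦ 1
α = 1/3, β = 1 ↦ 1
α = 2/3, β = 0 ↦ 1
α = 2/3, β = 1/3 ↦ 1
α = 2/3, β = 2/3 ↦ 1
α = 2/3, β = 1 ↦ 1
α = 1, β = 0 ↦ 1
α = 1, β = 1/3 ↦ 1
α = 1, β = 2/3 ↦ 1
α = 1, β = 1 ↦ 1
Every assignment gives a value ≥ 2/3.

Yes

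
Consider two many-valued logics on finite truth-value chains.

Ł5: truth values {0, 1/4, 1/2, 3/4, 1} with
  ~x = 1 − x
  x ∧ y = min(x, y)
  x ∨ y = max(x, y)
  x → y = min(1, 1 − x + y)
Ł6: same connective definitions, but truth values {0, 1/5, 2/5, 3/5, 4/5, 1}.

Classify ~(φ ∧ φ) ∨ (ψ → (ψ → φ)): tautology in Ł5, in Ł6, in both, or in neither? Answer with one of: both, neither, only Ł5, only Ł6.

neither

In Ł5: at φ = 1/4, ψ = 3/4 the value is 3/4 — not a tautology.
In Ł6: at φ = 1/5, ψ = 4/5 the value is 4/5 — not a tautology.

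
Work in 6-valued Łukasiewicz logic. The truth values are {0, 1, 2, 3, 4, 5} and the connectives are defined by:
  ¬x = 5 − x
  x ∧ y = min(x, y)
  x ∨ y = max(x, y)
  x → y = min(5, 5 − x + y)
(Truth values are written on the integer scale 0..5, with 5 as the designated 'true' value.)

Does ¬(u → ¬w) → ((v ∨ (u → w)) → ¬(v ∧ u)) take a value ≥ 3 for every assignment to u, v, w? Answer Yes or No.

No

Counterexample: take u = 4, v = 4, w = 5.
¬w = ¬5 = 0
u → ¬w = 4 → 0 = 1
¬(u → ¬w) = ¬1 = 4
u → w = 4 → 5 = 5
v ∨ (u → w) = 4 ∨ 5 = 5
v ∧ u = 4 ∧ 4 = 4
¬(v ∧ u) = ¬4 = 1
(v ∨ (u → w)) → ¬(v ∧ u) = 5 → 1 = 1
¬(u → ¬w) → ((v ∨ (u → w)) → ¬(v ∧ u)) = 4 → 1 = 2
This gives 2, which is below 3.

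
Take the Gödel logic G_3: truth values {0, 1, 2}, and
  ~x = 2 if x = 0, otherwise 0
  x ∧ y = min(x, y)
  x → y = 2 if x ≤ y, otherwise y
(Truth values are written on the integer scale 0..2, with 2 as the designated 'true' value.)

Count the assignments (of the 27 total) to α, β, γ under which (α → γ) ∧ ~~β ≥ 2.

value 2: 12 assignments (counts)
value 1: 2 assignments
value 0: 13 assignments
So 12 of the 27 assignments meet the threshold.

12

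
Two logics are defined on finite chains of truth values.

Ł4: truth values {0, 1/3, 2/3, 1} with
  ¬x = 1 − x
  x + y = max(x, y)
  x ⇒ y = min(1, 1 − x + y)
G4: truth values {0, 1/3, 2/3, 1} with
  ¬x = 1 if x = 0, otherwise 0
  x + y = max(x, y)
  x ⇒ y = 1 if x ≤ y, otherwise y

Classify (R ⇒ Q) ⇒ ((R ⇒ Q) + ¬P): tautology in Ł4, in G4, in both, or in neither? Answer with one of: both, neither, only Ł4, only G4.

In Ł4: every assignment gives 1 — tautology.
In G4: every assignment gives 1 — tautology.

both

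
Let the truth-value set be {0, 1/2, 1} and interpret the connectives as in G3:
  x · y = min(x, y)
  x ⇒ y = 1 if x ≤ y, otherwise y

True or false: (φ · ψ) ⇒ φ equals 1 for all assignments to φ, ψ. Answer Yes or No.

Yes

φ = 0, ψ = 0 ↦ 1
φ = 0, ψ = 1/2 ↦ 1
φ = 0, ψ = 1 ↦ 1
φ = 1/2, ψ = 0 ↦ 1
φ = 1/2, ψ = 1/2 ↦ 1
φ = 1/2, ψ = 1 ↦ 1
φ = 1, ψ = 0 ↦ 1
φ = 1, ψ = 1/2 ↦ 1
φ = 1, ψ = 1 ↦ 1
Every assignment gives a value ≥ 1.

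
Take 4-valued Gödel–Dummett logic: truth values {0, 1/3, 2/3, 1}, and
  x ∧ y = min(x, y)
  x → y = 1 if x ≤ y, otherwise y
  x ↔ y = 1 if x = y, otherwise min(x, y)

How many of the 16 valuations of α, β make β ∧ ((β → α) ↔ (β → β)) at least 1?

1

α = 0, β = 0 ↦ 0  <
α = 0, β = 1/3 ↦ 0  <
α = 0, β = 2/3 ↦ 0  <
α = 0, β = 1 ↦ 0  <
α = 1/3, β = 0 ↦ 0  <
α = 1/3, β = 1/3 ↦ 1/3  <
α = 1/3, β = 2/3 ↦ 1/3  <
α = 1/3, β = 1 ↦ 1/3  <
α = 2/3, β = 0 ↦ 0  <
α = 2/3, β = 1/3 ↦ 1/3  <
α = 2/3, β = 2/3 ↦ 2/3  <
α = 2/3, β = 1 ↦ 2/3  <
α = 1, β = 0 ↦ 0  <
α = 1, β = 1/3 ↦ 1/3  <
α = 1, β = 2/3 ↦ 2/3  <
α = 1, β = 1 ↦ 1  ≥
So 1 of the 16 assignments meets the threshold.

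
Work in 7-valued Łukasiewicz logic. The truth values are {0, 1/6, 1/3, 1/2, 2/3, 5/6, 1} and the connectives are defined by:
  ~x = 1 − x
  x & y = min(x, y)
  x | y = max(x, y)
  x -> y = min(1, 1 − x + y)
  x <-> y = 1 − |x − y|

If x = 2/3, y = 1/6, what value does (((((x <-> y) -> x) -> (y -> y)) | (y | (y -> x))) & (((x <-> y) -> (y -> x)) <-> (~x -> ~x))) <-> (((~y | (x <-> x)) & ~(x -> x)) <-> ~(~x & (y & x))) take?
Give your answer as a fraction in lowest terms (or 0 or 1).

x <-> y = 2/3 <-> 1/6 = 1/2
(x <-> y) -> x = 1/2 -> 2/3 = 1
y -> y = 1/6 -> 1/6 = 1
((x <-> y) -> x) -> (y -> y) = 1 -> 1 = 1
y -> x = 1/6 -> 2/3 = 1
y | (y -> x) = 1/6 | 1 = 1
(((x <-> y) -> x) -> (y -> y)) | (y | (y -> x)) = 1 | 1 = 1
x <-> y = 2/3 <-> 1/6 = 1/2
y -> x = 1/6 -> 2/3 = 1
(x <-> y) -> (y -> x) = 1/2 -> 1 = 1
~x = ~2/3 = 1/3
~x = ~2/3 = 1/3
~x -> ~x = 1/3 -> 1/3 = 1
((x <-> y) -> (y -> x)) <-> (~x -> ~x) = 1 <-> 1 = 1
((((x <-> y) -> x) -> (y -> y)) | (y | (y -> x))) & (((x <-> y) -> (y -> x)) <-> (~x -> ~x)) = 1 & 1 = 1
~y = ~1/6 = 5/6
x <-> x = 2/3 <-> 2/3 = 1
~y | (x <-> x) = 5/6 | 1 = 1
x -> x = 2/3 -> 2/3 = 1
~(x -> x) = ~1 = 0
(~y | (x <-> x)) & ~(x -> x) = 1 & 0 = 0
~x = ~2/3 = 1/3
y & x = 1/6 & 2/3 = 1/6
~x & (y & x) = 1/3 & 1/6 = 1/6
~(~x & (y & x)) = ~1/6 = 5/6
((~y | (x <-> x)) & ~(x -> x)) <-> ~(~x & (y & x)) = 0 <-> 5/6 = 1/6
(((((x <-> y) -> x) -> (y -> y)) | (y | (y -> x))) & (((x <-> y) -> (y -> x)) <-> (~x -> ~x))) <-> (((~y | (x <-> x)) & ~(x -> x)) <-> ~(~x & (y & x))) = 1 <-> 1/6 = 1/6

1/6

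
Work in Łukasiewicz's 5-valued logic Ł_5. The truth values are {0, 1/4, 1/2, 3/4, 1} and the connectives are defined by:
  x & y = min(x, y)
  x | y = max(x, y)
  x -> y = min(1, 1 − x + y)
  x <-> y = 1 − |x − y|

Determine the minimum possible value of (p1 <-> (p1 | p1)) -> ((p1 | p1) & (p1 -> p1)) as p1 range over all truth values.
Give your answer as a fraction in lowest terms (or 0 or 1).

0

Take p1 = 0:
p1 | p1 = 0 | 0 = 0
p1 <-> (p1 | p1) = 0 <-> 0 = 1
p1 | p1 = 0 | 0 = 0
p1 -> p1 = 0 -> 0 = 1
(p1 | p1) & (p1 -> p1) = 0 & 1 = 0
(p1 <-> (p1 | p1)) -> ((p1 | p1) & (p1 -> p1)) = 1 -> 0 = 0
No assignment yields a value below 0, so this is the minimum.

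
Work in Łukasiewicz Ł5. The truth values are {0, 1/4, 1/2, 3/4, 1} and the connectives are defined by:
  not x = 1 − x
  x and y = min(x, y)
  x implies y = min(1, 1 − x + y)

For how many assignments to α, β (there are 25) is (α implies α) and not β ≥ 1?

value 1: 5 assignments (counts)
value 3/4: 5 assignments
value 1/2: 5 assignments
value 1/4: 5 assignments
value 0: 5 assignments
So 5 of the 25 assignments meet the threshold.

5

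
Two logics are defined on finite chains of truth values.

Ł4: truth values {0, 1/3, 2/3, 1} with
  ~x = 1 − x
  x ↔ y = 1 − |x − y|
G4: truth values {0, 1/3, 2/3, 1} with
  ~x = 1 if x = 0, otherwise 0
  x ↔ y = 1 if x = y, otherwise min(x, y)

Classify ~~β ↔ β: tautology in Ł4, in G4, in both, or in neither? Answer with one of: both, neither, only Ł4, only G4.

In Ł4: every assignment gives 1 — tautology.
In G4: at β = 1/3 the value is 1/3 — not a tautology.

only Ł4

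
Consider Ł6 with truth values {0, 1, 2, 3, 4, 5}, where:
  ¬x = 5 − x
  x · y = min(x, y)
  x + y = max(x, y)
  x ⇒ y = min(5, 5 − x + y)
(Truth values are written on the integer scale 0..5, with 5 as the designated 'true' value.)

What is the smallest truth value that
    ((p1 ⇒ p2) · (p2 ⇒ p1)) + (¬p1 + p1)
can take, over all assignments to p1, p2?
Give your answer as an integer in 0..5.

Take p1 = 2, p2 = 0:
p1 ⇒ p2 = 2 ⇒ 0 = 3
p2 ⇒ p1 = 0 ⇒ 2 = 5
(p1 ⇒ p2) · (p2 ⇒ p1) = 3 · 5 = 3
¬p1 = ¬2 = 3
¬p1 + p1 = 3 + 2 = 3
((p1 ⇒ p2) · (p2 ⇒ p1)) + (¬p1 + p1) = 3 + 3 = 3
No assignment yields a value below 3, so this is the minimum.

3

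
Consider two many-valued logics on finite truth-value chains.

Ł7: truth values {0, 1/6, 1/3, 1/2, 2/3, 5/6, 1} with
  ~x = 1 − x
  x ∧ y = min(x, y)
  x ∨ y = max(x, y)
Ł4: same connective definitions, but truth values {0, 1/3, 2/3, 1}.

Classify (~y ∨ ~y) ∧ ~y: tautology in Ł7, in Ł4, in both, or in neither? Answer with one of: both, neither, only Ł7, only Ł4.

In Ł7: at y = 1/6 the value is 5/6 — not a tautology.
In Ł4: at y = 1/3 the value is 2/3 — not a tautology.

neither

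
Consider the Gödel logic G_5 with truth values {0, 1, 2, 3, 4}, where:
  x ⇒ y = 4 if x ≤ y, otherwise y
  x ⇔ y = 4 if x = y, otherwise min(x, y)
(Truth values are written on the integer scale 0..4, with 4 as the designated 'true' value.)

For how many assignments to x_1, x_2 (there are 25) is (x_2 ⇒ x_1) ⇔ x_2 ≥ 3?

4

value 4: 1 assignment (counts)
value 3: 3 assignments (counts)
value 2: 5 assignments
value 1: 7 assignments
value 0: 9 assignments
So 4 of the 25 assignments meet the threshold.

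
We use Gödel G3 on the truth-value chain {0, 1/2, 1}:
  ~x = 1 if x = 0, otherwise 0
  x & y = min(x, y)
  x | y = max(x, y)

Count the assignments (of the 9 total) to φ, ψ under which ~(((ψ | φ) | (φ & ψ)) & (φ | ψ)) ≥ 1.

1

φ = 0, ψ = 0 ↦ 1  ≥
φ = 0, ψ = 1/2 ↦ 0  <
φ = 0, ψ = 1 ↦ 0  <
φ = 1/2, ψ = 0 ↦ 0  <
φ = 1/2, ψ = 1/2 ↦ 0  <
φ = 1/2, ψ = 1 ↦ 0  <
φ = 1, ψ = 0 ↦ 0  <
φ = 1, ψ = 1/2 ↦ 0  <
φ = 1, ψ = 1 ↦ 0  <
So 1 of the 9 assignments meets the threshold.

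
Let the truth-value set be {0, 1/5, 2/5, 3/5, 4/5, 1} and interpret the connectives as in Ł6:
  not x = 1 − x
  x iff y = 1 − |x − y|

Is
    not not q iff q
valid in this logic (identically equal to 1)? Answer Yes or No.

q = 0 ↦ 1
q = 1/5 ↦ 1
q = 2/5 ↦ 1
q = 3/5 ↦ 1
q = 4/5 ↦ 1
q = 1 ↦ 1
Every assignment gives a value ≥ 1.

Yes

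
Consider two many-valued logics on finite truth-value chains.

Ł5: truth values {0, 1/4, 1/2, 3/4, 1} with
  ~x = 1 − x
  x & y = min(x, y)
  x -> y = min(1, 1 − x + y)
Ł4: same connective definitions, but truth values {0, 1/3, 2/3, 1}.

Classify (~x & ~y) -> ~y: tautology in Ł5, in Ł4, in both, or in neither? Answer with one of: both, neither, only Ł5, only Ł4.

both

In Ł5: every assignment gives 1 — tautology.
In Ł4: every assignment gives 1 — tautology.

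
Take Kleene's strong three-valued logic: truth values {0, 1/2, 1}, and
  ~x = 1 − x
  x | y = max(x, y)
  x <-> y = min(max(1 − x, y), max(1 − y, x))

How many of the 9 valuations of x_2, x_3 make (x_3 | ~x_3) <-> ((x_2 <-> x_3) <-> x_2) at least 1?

x_2 = 0, x_3 = 0 ↦ 0  <
x_2 = 0, x_3 = 1/2 ↦ 1/2  <
x_2 = 0, x_3 = 1 ↦ 1  ≥
x_2 = 1/2, x_3 = 0 ↦ 1/2  <
x_2 = 1/2, x_3 = 1/2 ↦ 1/2  <
x_2 = 1/2, x_3 = 1 ↦ 1/2  <
x_2 = 1, x_3 = 0 ↦ 0  <
x_2 = 1, x_3 = 1/2 ↦ 1/2  <
x_2 = 1, x_3 = 1 ↦ 1  ≥
So 2 of the 9 assignments meet the threshold.

2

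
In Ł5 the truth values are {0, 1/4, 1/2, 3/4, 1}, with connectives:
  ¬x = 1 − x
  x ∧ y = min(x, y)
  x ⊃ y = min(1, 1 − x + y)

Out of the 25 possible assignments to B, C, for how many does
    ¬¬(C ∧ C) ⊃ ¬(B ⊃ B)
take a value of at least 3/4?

10

value 1: 5 assignments (counts)
value 3/4: 5 assignments (counts)
value 1/2: 5 assignments
value 1/4: 5 assignments
value 0: 5 assignments
So 10 of the 25 assignments meet the threshold.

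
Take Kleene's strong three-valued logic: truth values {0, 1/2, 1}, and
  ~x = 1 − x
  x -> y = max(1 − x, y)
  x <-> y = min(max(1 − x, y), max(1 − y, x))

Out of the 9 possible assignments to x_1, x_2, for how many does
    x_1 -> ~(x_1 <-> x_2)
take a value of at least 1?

x_1 = 0, x_2 = 0 ↦ 1  ≥
x_1 = 0, x_2 = 1/2 ↦ 1  ≥
x_1 = 0, x_2 = 1 ↦ 1  ≥
x_1 = 1/2, x_2 = 0 ↦ 1/2  <
x_1 = 1/2, x_2 = 1/2 ↦ 1/2  <
x_1 = 1/2, x_2 = 1 ↦ 1/2  <
x_1 = 1, x_2 = 0 ↦ 1  ≥
x_1 = 1, x_2 = 1/2 ↦ 1/2  <
x_1 = 1, x_2 = 1 ↦ 0  <
So 4 of the 9 assignments meet the threshold.

4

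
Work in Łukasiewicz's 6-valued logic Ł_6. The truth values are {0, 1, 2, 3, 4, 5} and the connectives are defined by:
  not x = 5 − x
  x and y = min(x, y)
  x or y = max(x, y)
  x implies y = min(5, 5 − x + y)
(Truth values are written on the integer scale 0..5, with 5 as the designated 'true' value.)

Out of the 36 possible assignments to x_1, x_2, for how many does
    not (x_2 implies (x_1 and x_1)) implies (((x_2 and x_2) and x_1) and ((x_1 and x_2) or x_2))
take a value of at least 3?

32

value 5: 27 assignments (counts)
value 4: 3 assignments (counts)
value 3: 2 assignments (counts)
value 2: 2 assignments
value 1: 1 assignment
value 0: 1 assignment
So 32 of the 36 assignments meet the threshold.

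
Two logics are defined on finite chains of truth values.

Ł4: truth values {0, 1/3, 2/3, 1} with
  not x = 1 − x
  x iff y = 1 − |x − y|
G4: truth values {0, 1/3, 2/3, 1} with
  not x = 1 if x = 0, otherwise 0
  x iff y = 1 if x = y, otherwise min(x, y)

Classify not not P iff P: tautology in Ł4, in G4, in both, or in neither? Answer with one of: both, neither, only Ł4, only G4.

only Ł4

In Ł4: every assignment gives 1 — tautology.
In G4: at P = 1/3 the value is 1/3 — not a tautology.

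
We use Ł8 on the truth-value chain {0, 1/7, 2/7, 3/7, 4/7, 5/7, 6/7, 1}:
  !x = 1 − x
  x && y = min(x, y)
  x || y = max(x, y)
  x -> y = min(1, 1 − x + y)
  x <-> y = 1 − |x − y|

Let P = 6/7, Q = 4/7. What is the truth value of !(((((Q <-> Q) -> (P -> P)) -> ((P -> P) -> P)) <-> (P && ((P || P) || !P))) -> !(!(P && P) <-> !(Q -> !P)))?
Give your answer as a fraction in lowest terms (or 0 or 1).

5/7

Q <-> Q = 4/7 <-> 4/7 = 1
P -> P = 6/7 -> 6/7 = 1
(Q <-> Q) -> (P -> P) = 1 -> 1 = 1
P -> P = 6/7 -> 6/7 = 1
(P -> P) -> P = 1 -> 6/7 = 6/7
((Q <-> Q) -> (P -> P)) -> ((P -> P) -> P) = 1 -> 6/7 = 6/7
P || P = 6/7 || 6/7 = 6/7
!P = !6/7 = 1/7
(P || P) || !P = 6/7 || 1/7 = 6/7
P && ((P || P) || !P) = 6/7 && 6/7 = 6/7
(((Q <-> Q) -> (P -> P)) -> ((P -> P) -> P)) <-> (P && ((P || P) || !P)) = 6/7 <-> 6/7 = 1
P && P = 6/7 && 6/7 = 6/7
!(P && P) = !6/7 = 1/7
!P = !6/7 = 1/7
Q -> !P = 4/7 -> 1/7 = 4/7
!(Q -> !P) = !4/7 = 3/7
!(P && P) <-> !(Q -> !P) = 1/7 <-> 3/7 = 5/7
!(!(P && P) <-> !(Q -> !P)) = !5/7 = 2/7
((((Q <-> Q) -> (P -> P)) -> ((P -> P) -> P)) <-> (P && ((P || P) || !P))) -> !(!(P && P) <-> !(Q -> !P)) = 1 -> 2/7 = 2/7
!(((((Q <-> Q) -> (P -> P)) -> ((P -> P) -> P)) <-> (P && ((P || P) || !P))) -> !(!(P && P) <-> !(Q -> !P))) = !2/7 = 5/7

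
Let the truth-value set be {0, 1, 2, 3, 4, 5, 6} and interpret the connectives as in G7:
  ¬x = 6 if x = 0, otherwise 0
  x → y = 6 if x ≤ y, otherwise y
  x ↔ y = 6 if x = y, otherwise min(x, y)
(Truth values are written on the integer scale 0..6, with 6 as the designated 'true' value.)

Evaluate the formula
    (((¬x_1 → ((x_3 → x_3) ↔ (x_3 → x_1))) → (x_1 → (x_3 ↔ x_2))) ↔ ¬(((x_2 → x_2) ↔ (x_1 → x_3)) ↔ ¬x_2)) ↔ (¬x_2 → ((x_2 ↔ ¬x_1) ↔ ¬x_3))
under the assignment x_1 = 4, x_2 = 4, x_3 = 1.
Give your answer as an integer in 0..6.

1

¬x_1 = ¬4 = 0
x_3 → x_3 = 1 → 1 = 6
x_3 → x_1 = 1 → 4 = 6
(x_3 → x_3) ↔ (x_3 → x_1) = 6 ↔ 6 = 6
¬x_1 → ((x_3 → x_3) ↔ (x_3 → x_1)) = 0 → 6 = 6
x_3 ↔ x_2 = 1 ↔ 4 = 1
x_1 → (x_3 ↔ x_2) = 4 → 1 = 1
(¬x_1 → ((x_3 → x_3) ↔ (x_3 → x_1))) → (x_1 → (x_3 ↔ x_2)) = 6 → 1 = 1
x_2 → x_2 = 4 → 4 = 6
x_1 → x_3 = 4 → 1 = 1
(x_2 → x_2) ↔ (x_1 → x_3) = 6 ↔ 1 = 1
¬x_2 = ¬4 = 0
((x_2 → x_2) ↔ (x_1 → x_3)) ↔ ¬x_2 = 1 ↔ 0 = 0
¬(((x_2 → x_2) ↔ (x_1 → x_3)) ↔ ¬x_2) = ¬0 = 6
((¬x_1 → ((x_3 → x_3) ↔ (x_3 → x_1))) → (x_1 → (x_3 ↔ x_2))) ↔ ¬(((x_2 → x_2) ↔ (x_1 → x_3)) ↔ ¬x_2) = 1 ↔ 6 = 1
¬x_2 = ¬4 = 0
¬x_1 = ¬4 = 0
x_2 ↔ ¬x_1 = 4 ↔ 0 = 0
¬x_3 = ¬1 = 0
(x_2 ↔ ¬x_1) ↔ ¬x_3 = 0 ↔ 0 = 6
¬x_2 → ((x_2 ↔ ¬x_1) ↔ ¬x_3) = 0 → 6 = 6
(((¬x_1 → ((x_3 → x_3) ↔ (x_3 → x_1))) → (x_1 → (x_3 ↔ x_2))) ↔ ¬(((x_2 → x_2) ↔ (x_1 → x_3)) ↔ ¬x_2)) ↔ (¬x_2 → ((x_2 ↔ ¬x_1) ↔ ¬x_3)) = 1 ↔ 6 = 1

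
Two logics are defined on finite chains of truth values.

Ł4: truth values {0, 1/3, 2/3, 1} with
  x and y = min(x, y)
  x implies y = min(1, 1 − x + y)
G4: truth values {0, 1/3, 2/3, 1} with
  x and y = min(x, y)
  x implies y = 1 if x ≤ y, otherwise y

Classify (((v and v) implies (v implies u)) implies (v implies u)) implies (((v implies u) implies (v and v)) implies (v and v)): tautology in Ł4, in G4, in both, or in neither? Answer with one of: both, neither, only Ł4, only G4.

In Ł4: every assignment gives 1 — tautology.
In G4: at u = 0, v = 1/3 the value is 1/3 — not a tautology.

only Ł4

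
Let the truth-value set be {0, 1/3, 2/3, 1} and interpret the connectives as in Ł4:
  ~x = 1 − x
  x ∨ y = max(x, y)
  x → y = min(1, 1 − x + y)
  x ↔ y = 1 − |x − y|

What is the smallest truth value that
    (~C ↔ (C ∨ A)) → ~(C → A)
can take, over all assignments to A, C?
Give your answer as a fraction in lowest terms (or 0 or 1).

0

Take A = 2/3, C = 1/3:
~C = ~1/3 = 2/3
C ∨ A = 1/3 ∨ 2/3 = 2/3
~C ↔ (C ∨ A) = 2/3 ↔ 2/3 = 1
C → A = 1/3 → 2/3 = 1
~(C → A) = ~1 = 0
(~C ↔ (C ∨ A)) → ~(C → A) = 1 → 0 = 0
No assignment yields a value below 0, so this is the minimum.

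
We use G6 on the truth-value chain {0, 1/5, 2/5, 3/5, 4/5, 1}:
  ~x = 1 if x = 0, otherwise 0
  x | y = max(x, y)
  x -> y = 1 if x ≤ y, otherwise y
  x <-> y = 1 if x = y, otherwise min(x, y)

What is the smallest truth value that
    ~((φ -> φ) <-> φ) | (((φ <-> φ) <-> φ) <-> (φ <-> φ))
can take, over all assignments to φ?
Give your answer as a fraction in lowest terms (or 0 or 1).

1/5

Take φ = 1/5:
φ -> φ = 1/5 -> 1/5 = 1
(φ -> φ) <-> φ = 1 <-> 1/5 = 1/5
~((φ -> φ) <-> φ) = ~1/5 = 0
φ <-> φ = 1/5 <-> 1/5 = 1
(φ <-> φ) <-> φ = 1 <-> 1/5 = 1/5
φ <-> φ = 1/5 <-> 1/5 = 1
((φ <-> φ) <-> φ) <-> (φ <-> φ) = 1/5 <-> 1 = 1/5
~((φ -> φ) <-> φ) | (((φ <-> φ) <-> φ) <-> (φ <-> φ)) = 0 | 1/5 = 1/5
No assignment yields a value below 1/5, so this is the minimum.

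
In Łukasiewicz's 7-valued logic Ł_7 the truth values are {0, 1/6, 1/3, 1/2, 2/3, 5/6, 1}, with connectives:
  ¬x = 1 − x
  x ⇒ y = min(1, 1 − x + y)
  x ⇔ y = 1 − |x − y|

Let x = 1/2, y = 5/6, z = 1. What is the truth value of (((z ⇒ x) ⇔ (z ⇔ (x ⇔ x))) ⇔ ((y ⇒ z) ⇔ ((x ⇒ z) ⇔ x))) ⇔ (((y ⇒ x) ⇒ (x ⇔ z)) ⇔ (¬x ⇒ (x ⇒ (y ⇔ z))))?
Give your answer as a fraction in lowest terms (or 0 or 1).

5/6

z ⇒ x = 1 ⇒ 1/2 = 1/2
x ⇔ x = 1/2 ⇔ 1/2 = 1
z ⇔ (x ⇔ x) = 1 ⇔ 1 = 1
(z ⇒ x) ⇔ (z ⇔ (x ⇔ x)) = 1/2 ⇔ 1 = 1/2
y ⇒ z = 5/6 ⇒ 1 = 1
x ⇒ z = 1/2 ⇒ 1 = 1
(x ⇒ z) ⇔ x = 1 ⇔ 1/2 = 1/2
(y ⇒ z) ⇔ ((x ⇒ z) ⇔ x) = 1 ⇔ 1/2 = 1/2
((z ⇒ x) ⇔ (z ⇔ (x ⇔ x))) ⇔ ((y ⇒ z) ⇔ ((x ⇒ z) ⇔ x)) = 1/2 ⇔ 1/2 = 1
y ⇒ x = 5/6 ⇒ 1/2 = 2/3
x ⇔ z = 1/2 ⇔ 1 = 1/2
(y ⇒ x) ⇒ (x ⇔ z) = 2/3 ⇒ 1/2 = 5/6
¬x = ¬1/2 = 1/2
y ⇔ z = 5/6 ⇔ 1 = 5/6
x ⇒ (y ⇔ z) = 1/2 ⇒ 5/6 = 1
¬x ⇒ (x ⇒ (y ⇔ z)) = 1/2 ⇒ 1 = 1
((y ⇒ x) ⇒ (x ⇔ z)) ⇔ (¬x ⇒ (x ⇒ (y ⇔ z))) = 5/6 ⇔ 1 = 5/6
(((z ⇒ x) ⇔ (z ⇔ (x ⇔ x))) ⇔ ((y ⇒ z) ⇔ ((x ⇒ z) ⇔ x))) ⇔ (((y ⇒ x) ⇒ (x ⇔ z)) ⇔ (¬x ⇒ (x ⇒ (y ⇔ z)))) = 1 ⇔ 5/6 = 5/6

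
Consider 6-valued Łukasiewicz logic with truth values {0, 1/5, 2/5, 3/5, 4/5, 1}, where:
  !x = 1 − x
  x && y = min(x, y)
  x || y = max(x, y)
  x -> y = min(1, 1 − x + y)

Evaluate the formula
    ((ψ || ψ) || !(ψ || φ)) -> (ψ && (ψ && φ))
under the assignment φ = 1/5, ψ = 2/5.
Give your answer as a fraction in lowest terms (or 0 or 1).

3/5

ψ || ψ = 2/5 || 2/5 = 2/5
ψ || φ = 2/5 || 1/5 = 2/5
!(ψ || φ) = !2/5 = 3/5
(ψ || ψ) || !(ψ || φ) = 2/5 || 3/5 = 3/5
ψ && φ = 2/5 && 1/5 = 1/5
ψ && (ψ && φ) = 2/5 && 1/5 = 1/5
((ψ || ψ) || !(ψ || φ)) -> (ψ && (ψ && φ)) = 3/5 -> 1/5 = 3/5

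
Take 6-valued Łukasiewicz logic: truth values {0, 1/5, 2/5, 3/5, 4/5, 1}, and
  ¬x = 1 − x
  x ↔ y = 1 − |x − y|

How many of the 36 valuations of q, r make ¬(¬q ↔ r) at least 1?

value 1: 2 assignments (counts)
value 4/5: 4 assignments
value 3/5: 6 assignments
value 2/5: 8 assignments
value 1/5: 10 assignments
value 0: 6 assignments
So 2 of the 36 assignments meet the threshold.

2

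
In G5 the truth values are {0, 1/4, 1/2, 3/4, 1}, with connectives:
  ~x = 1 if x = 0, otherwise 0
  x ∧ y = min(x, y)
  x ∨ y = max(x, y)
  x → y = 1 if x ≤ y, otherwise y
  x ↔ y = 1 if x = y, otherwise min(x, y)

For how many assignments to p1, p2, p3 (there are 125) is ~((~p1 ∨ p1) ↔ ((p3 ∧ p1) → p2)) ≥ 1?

value 1: 16 assignments (counts)
value 0: 109 assignments
So 16 of the 125 assignments meet the threshold.

16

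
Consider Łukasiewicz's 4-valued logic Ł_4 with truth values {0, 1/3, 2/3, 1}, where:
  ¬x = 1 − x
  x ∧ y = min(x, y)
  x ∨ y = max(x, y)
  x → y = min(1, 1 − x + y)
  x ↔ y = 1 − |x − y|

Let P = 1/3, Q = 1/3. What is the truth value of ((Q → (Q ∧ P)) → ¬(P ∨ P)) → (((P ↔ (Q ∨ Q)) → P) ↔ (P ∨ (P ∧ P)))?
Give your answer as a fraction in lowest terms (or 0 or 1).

1

Q ∧ P = 1/3 ∧ 1/3 = 1/3
Q → (Q ∧ P) = 1/3 → 1/3 = 1
P ∨ P = 1/3 ∨ 1/3 = 1/3
¬(P ∨ P) = ¬1/3 = 2/3
(Q → (Q ∧ P)) → ¬(P ∨ P) = 1 → 2/3 = 2/3
Q ∨ Q = 1/3 ∨ 1/3 = 1/3
P ↔ (Q ∨ Q) = 1/3 ↔ 1/3 = 1
(P ↔ (Q ∨ Q)) → P = 1 → 1/3 = 1/3
P ∧ P = 1/3 ∧ 1/3 = 1/3
P ∨ (P ∧ P) = 1/3 ∨ 1/3 = 1/3
((P ↔ (Q ∨ Q)) → P) ↔ (P ∨ (P ∧ P)) = 1/3 ↔ 1/3 = 1
((Q → (Q ∧ P)) → ¬(P ∨ P)) → (((P ↔ (Q ∨ Q)) → P) ↔ (P ∨ (P ∧ P))) = 2/3 → 1 = 1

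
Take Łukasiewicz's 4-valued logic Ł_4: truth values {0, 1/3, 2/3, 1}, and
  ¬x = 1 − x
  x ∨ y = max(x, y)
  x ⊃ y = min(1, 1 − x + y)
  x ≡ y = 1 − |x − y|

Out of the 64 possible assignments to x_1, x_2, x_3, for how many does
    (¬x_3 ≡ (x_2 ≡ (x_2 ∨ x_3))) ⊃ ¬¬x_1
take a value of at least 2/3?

value 1: 30 assignments (counts)
value 2/3: 15 assignments (counts)
value 1/3: 12 assignments
value 0: 7 assignments
So 45 of the 64 assignments meet the threshold.

45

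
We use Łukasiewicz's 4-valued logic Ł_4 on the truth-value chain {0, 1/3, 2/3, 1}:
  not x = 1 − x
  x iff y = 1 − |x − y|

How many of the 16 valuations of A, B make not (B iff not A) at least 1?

A = 0, B = 0 ↦ 1  ≥
A = 0, B = 1/3 ↦ 2/3  <
A = 0, B = 2/3 ↦ 1/3  <
A = 0, B = 1 ↦ 0  <
A = 1/3, B = 0 ↦ 2/3  <
A = 1/3, B = 1/3 ↦ 1/3  <
A = 1/3, B = 2/3 ↦ 0  <
A = 1/3, B = 1 ↦ 1/3  <
A = 2/3, B = 0 ↦ 1/3  <
A = 2/3, B = 1/3 ↦ 0  <
A = 2/3, B = 2/3 ↦ 1/3  <
A = 2/3, B = 1 ↦ 2/3  <
A = 1, B = 0 ↦ 0  <
A = 1, B = 1/3 ↦ 1/3  <
A = 1, B = 2/3 ↦ 2/3  <
A = 1, B = 1 ↦ 1  ≥
So 2 of the 16 assignments meet the threshold.

2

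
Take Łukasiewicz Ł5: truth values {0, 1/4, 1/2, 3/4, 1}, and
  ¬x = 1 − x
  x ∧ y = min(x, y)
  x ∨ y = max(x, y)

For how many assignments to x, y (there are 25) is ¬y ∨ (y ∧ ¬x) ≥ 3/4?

14

value 1: 6 assignments (counts)
value 3/4: 8 assignments (counts)
value 1/2: 7 assignments
value 1/4: 3 assignments
value 0: 1 assignment
So 14 of the 25 assignments meet the threshold.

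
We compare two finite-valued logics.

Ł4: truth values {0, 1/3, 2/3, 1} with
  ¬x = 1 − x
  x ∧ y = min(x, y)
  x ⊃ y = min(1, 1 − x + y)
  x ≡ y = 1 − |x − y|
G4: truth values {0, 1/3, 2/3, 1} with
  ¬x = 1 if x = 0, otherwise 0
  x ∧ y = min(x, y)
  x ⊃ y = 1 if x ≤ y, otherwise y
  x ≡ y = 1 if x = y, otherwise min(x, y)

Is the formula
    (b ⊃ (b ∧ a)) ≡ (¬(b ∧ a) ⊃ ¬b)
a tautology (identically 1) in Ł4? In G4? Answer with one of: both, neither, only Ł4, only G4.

only Ł4

In Ł4: every assignment gives 1 — tautology.
In G4: at a = 1/3, b = 2/3 the value is 1/3 — not a tautology.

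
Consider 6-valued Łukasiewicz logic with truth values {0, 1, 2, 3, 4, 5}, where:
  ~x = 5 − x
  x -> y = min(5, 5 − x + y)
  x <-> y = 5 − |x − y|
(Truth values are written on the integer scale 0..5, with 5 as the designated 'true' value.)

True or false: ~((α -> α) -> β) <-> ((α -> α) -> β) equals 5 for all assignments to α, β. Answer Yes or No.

No

Counterexample: take α = 0, β = 0.
α -> α = 0 -> 0 = 5
(α -> α) -> β = 5 -> 0 = 0
~((α -> α) -> β) = ~0 = 5
α -> α = 0 -> 0 = 5
(α -> α) -> β = 5 -> 0 = 0
~((α -> α) -> β) <-> ((α -> α) -> β) = 5 <-> 0 = 0
This gives 0 ≠ 5.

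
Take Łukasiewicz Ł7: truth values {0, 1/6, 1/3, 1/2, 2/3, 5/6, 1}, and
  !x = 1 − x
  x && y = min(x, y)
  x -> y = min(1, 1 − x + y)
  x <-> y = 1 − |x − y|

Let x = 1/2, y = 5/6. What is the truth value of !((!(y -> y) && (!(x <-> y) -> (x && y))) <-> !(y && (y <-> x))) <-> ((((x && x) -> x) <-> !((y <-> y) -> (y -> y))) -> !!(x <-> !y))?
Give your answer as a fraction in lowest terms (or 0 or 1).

y -> y = 5/6 -> 5/6 = 1
!(y -> y) = !1 = 0
x <-> y = 1/2 <-> 5/6 = 2/3
!(x <-> y) = !2/3 = 1/3
x && y = 1/2 && 5/6 = 1/2
!(x <-> y) -> (x && y) = 1/3 -> 1/2 = 1
!(y -> y) && (!(x <-> y) -> (x && y)) = 0 && 1 = 0
y <-> x = 5/6 <-> 1/2 = 2/3
y && (y <-> x) = 5/6 && 2/3 = 2/3
!(y && (y <-> x)) = !2/3 = 1/3
(!(y -> y) && (!(x <-> y) -> (x && y))) <-> !(y && (y <-> x)) = 0 <-> 1/3 = 2/3
!((!(y -> y) && (!(x <-> y) -> (x && y))) <-> !(y && (y <-> x))) = !2/3 = 1/3
x && x = 1/2 && 1/2 = 1/2
(x && x) -> x = 1/2 -> 1/2 = 1
y <-> y = 5/6 <-> 5/6 = 1
y -> y = 5/6 -> 5/6 = 1
(y <-> y) -> (y -> y) = 1 -> 1 = 1
!((y <-> y) -> (y -> y)) = !1 = 0
((x && x) -> x) <-> !((y <-> y) -> (y -> y)) = 1 <-> 0 = 0
!y = !5/6 = 1/6
x <-> !y = 1/2 <-> 1/6 = 2/3
!(x <-> !y) = !2/3 = 1/3
!!(x <-> !y) = !1/3 = 2/3
(((x && x) -> x) <-> !((y <-> y) -> (y -> y))) -> !!(x <-> !y) = 0 -> 2/3 = 1
!((!(y -> y) && (!(x <-> y) -> (x && y))) <-> !(y && (y <-> x))) <-> ((((x && x) -> x) <-> !((y <-> y) -> (y -> y))) -> !!(x <-> !y)) = 1/3 <-> 1 = 1/3

1/3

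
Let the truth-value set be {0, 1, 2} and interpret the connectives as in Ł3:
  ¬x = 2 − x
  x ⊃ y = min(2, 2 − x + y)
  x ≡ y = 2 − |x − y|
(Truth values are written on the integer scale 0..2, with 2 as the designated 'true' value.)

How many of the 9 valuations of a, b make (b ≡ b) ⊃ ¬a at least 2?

3

a = 0, b = 0 ↦ 2  ≥
a = 0, b = 1 ↦ 2  ≥
a = 0, b = 2 ↦ 2  ≥
a = 1, b = 0 ↦ 1  <
a = 1, b = 1 ↦ 1  <
a = 1, b = 2 ↦ 1  <
a = 2, b = 0 ↦ 0  <
a = 2, b = 1 ↦ 0  <
a = 2, b = 2 ↦ 0  <
So 3 of the 9 assignments meet the threshold.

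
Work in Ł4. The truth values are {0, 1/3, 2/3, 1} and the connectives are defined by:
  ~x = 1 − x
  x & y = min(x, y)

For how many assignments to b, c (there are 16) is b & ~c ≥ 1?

1

b = 0, c = 0 ↦ 0  <
b = 0, c = 1/3 ↦ 0  <
b = 0, c = 2/3 ↦ 0  <
b = 0, c = 1 ↦ 0  <
b = 1/3, c = 0 ↦ 1/3  <
b = 1/3, c = 1/3 ↦ 1/3  <
b = 1/3, c = 2/3 ↦ 1/3  <
b = 1/3, c = 1 ↦ 0  <
b = 2/3, c = 0 ↦ 2/3  <
b = 2/3, c = 1/3 ↦ 2/3  <
b = 2/3, c = 2/3 ↦ 1/3  <
b = 2/3, c = 1 ↦ 0  <
b = 1, c = 0 ↦ 1  ≥
b = 1, c = 1/3 ↦ 2/3  <
b = 1, c = 2/3 ↦ 1/3  <
b = 1, c = 1 ↦ 0  <
So 1 of the 16 assignments meets the threshold.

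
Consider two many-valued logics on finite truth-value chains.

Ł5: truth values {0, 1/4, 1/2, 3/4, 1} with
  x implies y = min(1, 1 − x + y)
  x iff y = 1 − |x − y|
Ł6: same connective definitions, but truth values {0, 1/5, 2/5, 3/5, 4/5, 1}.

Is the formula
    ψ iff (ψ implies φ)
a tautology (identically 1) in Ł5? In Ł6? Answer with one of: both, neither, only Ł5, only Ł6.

In Ł5: at φ = 0, ψ = 0 the value is 0 — not a tautology.
In Ł6: at φ = 0, ψ = 0 the value is 0 — not a tautology.

neither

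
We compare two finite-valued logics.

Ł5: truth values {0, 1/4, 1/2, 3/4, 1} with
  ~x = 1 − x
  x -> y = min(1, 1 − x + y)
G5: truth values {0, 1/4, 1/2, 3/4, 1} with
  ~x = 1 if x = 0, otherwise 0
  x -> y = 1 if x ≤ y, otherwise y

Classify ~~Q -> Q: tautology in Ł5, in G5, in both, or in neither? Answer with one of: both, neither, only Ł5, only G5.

In Ł5: every assignment gives 1 — tautology.
In G5: at Q = 1/4 the value is 1/4 — not a tautology.

only Ł5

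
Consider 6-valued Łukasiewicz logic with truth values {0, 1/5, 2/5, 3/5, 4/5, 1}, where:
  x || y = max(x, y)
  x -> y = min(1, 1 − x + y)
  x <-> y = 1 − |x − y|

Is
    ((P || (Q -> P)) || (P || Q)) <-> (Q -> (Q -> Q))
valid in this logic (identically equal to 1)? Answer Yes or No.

Counterexample: take P = 0, Q = 1/5.
Q -> P = 1/5 -> 0 = 4/5
P || (Q -> P) = 0 || 4/5 = 4/5
P || Q = 0 || 1/5 = 1/5
(P || (Q -> P)) || (P || Q) = 4/5 || 1/5 = 4/5
Q -> Q = 1/5 -> 1/5 = 1
Q -> (Q -> Q) = 1/5 -> 1 = 1
((P || (Q -> P)) || (P || Q)) <-> (Q -> (Q -> Q)) = 4/5 <-> 1 = 4/5
This gives 4/5 ≠ 1.

No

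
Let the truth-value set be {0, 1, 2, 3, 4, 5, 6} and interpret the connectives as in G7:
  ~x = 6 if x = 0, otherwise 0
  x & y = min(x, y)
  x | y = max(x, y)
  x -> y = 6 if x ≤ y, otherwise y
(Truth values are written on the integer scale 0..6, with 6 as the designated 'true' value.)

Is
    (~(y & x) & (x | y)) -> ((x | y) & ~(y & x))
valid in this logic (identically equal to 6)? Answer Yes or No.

Yes

At x = 6, y = 3, for instance:
y & x = 3 & 6 = 3
~(y & x) = ~3 = 0
x | y = 6 | 3 = 6
~(y & x) & (x | y) = 0 & 6 = 0
(x | y) & ~(y & x) = 6 & 0 = 0
(~(y & x) & (x | y)) -> ((x | y) & ~(y & x)) = 0 -> 0 = 6
and checking the remaining 48 assignments likewise gives ≥ 6 in every case.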